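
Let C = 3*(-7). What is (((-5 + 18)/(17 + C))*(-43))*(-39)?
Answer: -21801/4 ≈ -5450.3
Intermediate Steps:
C = -21
(((-5 + 18)/(17 + C))*(-43))*(-39) = (((-5 + 18)/(17 - 21))*(-43))*(-39) = ((13/(-4))*(-43))*(-39) = ((13*(-1/4))*(-43))*(-39) = -13/4*(-43)*(-39) = (559/4)*(-39) = -21801/4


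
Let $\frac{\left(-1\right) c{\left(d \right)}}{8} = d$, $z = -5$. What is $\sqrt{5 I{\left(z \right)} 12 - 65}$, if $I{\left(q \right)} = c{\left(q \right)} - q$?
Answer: $\sqrt{2635} \approx 51.332$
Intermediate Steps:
$c{\left(d \right)} = - 8 d$
$I{\left(q \right)} = - 9 q$ ($I{\left(q \right)} = - 8 q - q = - 9 q$)
$\sqrt{5 I{\left(z \right)} 12 - 65} = \sqrt{5 \left(\left(-9\right) \left(-5\right)\right) 12 - 65} = \sqrt{5 \cdot 45 \cdot 12 - 65} = \sqrt{225 \cdot 12 - 65} = \sqrt{2700 - 65} = \sqrt{2635}$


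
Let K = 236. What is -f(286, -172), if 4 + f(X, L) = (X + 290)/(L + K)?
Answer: -5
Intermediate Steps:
f(X, L) = -4 + (290 + X)/(236 + L) (f(X, L) = -4 + (X + 290)/(L + 236) = -4 + (290 + X)/(236 + L))
-f(286, -172) = -(-654 + 286 - 4*(-172))/(236 - 172) = -(-654 + 286 + 688)/64 = -320/64 = -1*5 = -5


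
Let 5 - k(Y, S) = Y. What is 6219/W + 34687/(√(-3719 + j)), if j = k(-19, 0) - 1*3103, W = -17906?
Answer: -6219/17906 - 34687*I*√6798/6798 ≈ -0.34731 - 420.7*I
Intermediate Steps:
k(Y, S) = 5 - Y
j = -3079 (j = (5 - 1*(-19)) - 1*3103 = (5 + 19) - 3103 = 24 - 3103 = -3079)
6219/W + 34687/(√(-3719 + j)) = 6219/(-17906) + 34687/(√(-3719 - 3079)) = 6219*(-1/17906) + 34687/(√(-6798)) = -6219/17906 + 34687/((I*√6798)) = -6219/17906 + 34687*(-I*√6798/6798) = -6219/17906 - 34687*I*√6798/6798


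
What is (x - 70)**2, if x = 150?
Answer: 6400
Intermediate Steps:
(x - 70)**2 = (150 - 70)**2 = 80**2 = 6400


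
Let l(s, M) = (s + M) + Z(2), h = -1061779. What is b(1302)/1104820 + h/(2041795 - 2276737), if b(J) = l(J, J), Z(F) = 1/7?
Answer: 4107902740589/908490171540 ≈ 4.5217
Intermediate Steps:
Z(F) = 1/7
l(s, M) = 1/7 + M + s (l(s, M) = (s + M) + 1/7 = (M + s) + 1/7 = 1/7 + M + s)
b(J) = 1/7 + 2*J (b(J) = 1/7 + J + J = 1/7 + 2*J)
b(1302)/1104820 + h/(2041795 - 2276737) = (1/7 + 2*1302)/1104820 - 1061779/(2041795 - 2276737) = (1/7 + 2604)*(1/1104820) - 1061779/(-234942) = (18229/7)*(1/1104820) - 1061779*(-1/234942) = 18229/7733740 + 1061779/234942 = 4107902740589/908490171540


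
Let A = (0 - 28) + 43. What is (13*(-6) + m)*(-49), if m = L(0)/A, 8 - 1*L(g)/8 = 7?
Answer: 56938/15 ≈ 3795.9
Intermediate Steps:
L(g) = 8 (L(g) = 64 - 8*7 = 64 - 56 = 8)
A = 15 (A = -28 + 43 = 15)
m = 8/15 ≈ 0.53333
(13*(-6) + m)*(-49) = (13*(-6) + 8/15)*(-49) = (-78 + 8/15)*(-49) = -1162/15*(-49) = 56938/15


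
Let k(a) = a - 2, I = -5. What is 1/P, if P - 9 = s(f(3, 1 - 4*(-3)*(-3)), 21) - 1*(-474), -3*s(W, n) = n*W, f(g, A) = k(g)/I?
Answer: 5/2422 ≈ 0.0020644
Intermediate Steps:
k(a) = -2 + a
f(g, A) = 2/5 - g/5 (f(g, A) = (-2 + g)/(-5) = (-2 + g)*(-1/5) = 2/5 - g/5)
s(W, n) = -W*n/3 (s(W, n) = -n*W/3 = -W*n/3)
P = 2422/5 (P = 9 + (-1/3*(2/5 - 1/5*3)*21 - 1*(-474)) = 9 + (-1/3*(2/5 - 3/5)*21 + 474) = 9 + (-1/3*(-1/5)*21 + 474) = 9 + (7/5 + 474) = 9 + 2377/5 = 2422/5 ≈ 484.40)
1/P = 1/(2422/5) = 5/2422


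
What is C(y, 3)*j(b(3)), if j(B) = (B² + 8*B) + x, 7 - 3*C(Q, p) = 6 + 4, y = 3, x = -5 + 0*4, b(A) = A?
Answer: -28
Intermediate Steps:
x = -5 (x = -5 + 0 = -5)
C(Q, p) = -1 (C(Q, p) = 7/3 - (6 + 4)/3 = 7/3 - ⅓*10 = 7/3 - 10/3 = -1)
j(B) = -5 + B² + 8*B (j(B) = (B² + 8*B) - 5 = -5 + B² + 8*B)
C(y, 3)*j(b(3)) = -(-5 + 3² + 8*3) = -(-5 + 9 + 24) = -1*28 = -28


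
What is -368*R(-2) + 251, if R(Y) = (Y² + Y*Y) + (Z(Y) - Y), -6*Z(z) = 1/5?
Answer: -51251/15 ≈ -3416.7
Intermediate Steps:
Z(z) = -1/30 (Z(z) = -⅙/5 = -⅙*⅕ = -1/30)
R(Y) = -1/30 - Y + 2*Y² (R(Y) = (Y² + Y*Y) + (-1/30 - Y) = (Y² + Y²) + (-1/30 - Y) = 2*Y² + (-1/30 - Y) = -1/30 - Y + 2*Y²)
-368*R(-2) + 251 = -368*(-1/30 - 1*(-2) + 2*(-2)²) + 251 = -368*(-1/30 + 2 + 2*4) + 251 = -368*(-1/30 + 2 + 8) + 251 = -368*299/30 + 251 = -55016/15 + 251 = -51251/15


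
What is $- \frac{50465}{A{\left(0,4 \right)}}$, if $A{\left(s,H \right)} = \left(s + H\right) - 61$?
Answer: $\frac{50465}{57} \approx 885.35$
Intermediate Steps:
$A{\left(s,H \right)} = -61 + H + s$ ($A{\left(s,H \right)} = \left(H + s\right) - 61 = -61 + H + s$)
$- \frac{50465}{A{\left(0,4 \right)}} = - \frac{50465}{-61 + 4 + 0} = - \frac{50465}{-57} = \left(-50465\right) \left(- \frac{1}{57}\right) = \frac{50465}{57}$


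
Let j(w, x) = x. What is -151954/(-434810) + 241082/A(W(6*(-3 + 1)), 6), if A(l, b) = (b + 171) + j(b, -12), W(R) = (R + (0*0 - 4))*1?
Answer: 10484993683/7174365 ≈ 1461.5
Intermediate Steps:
W(R) = -4 + R (W(R) = (R + (0 - 4))*1 = (R - 4)*1 = (-4 + R)*1 = -4 + R)
A(l, b) = 159 + b (A(l, b) = (b + 171) - 12 = (171 + b) - 12 = 159 + b)
-151954/(-434810) + 241082/A(W(6*(-3 + 1)), 6) = -151954/(-434810) + 241082/(159 + 6) = -151954*(-1/434810) + 241082/165 = 75977/217405 + 241082*(1/165) = 75977/217405 + 241082/165 = 10484993683/7174365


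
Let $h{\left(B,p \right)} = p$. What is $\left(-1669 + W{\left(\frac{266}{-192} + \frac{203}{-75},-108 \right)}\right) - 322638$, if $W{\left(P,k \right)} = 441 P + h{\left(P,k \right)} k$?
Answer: $- \frac{251558087}{800} \approx -3.1445 \cdot 10^{5}$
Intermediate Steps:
$W{\left(P,k \right)} = k^{2} + 441 P$ ($W{\left(P,k \right)} = 441 P + k k = 441 P + k^{2} = k^{2} + 441 P$)
$\left(-1669 + W{\left(\frac{266}{-192} + \frac{203}{-75},-108 \right)}\right) - 322638 = \left(-1669 + \left(\left(-108\right)^{2} + 441 \left(\frac{266}{-192} + \frac{203}{-75}\right)\right)\right) - 322638 = \left(-1669 + \left(11664 + 441 \left(266 \left(- \frac{1}{192}\right) + 203 \left(- \frac{1}{75}\right)\right)\right)\right) - 322638 = \left(-1669 + \left(11664 + 441 \left(- \frac{133}{96} - \frac{203}{75}\right)\right)\right) - 322638 = \left(-1669 + \left(11664 + 441 \left(- \frac{9821}{2400}\right)\right)\right) - 322638 = \left(-1669 + \left(11664 - \frac{1443687}{800}\right)\right) - 322638 = \left(-1669 + \frac{7887513}{800}\right) - 322638 = \frac{6552313}{800} - 322638 = - \frac{251558087}{800}$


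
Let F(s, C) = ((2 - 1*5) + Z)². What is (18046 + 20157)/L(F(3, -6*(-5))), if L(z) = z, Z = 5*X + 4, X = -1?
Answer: 38203/16 ≈ 2387.7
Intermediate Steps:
Z = -1 (Z = 5*(-1) + 4 = -5 + 4 = -1)
F(s, C) = 16 (F(s, C) = ((2 - 1*5) - 1)² = ((2 - 5) - 1)² = (-3 - 1)² = (-4)² = 16)
(18046 + 20157)/L(F(3, -6*(-5))) = (18046 + 20157)/16 = 38203*(1/16) = 38203/16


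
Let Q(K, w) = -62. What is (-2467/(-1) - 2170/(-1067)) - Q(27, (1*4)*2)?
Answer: 2700613/1067 ≈ 2531.0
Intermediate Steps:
(-2467/(-1) - 2170/(-1067)) - Q(27, (1*4)*2) = (-2467/(-1) - 2170/(-1067)) - 1*(-62) = (-2467*(-1) - 2170*(-1/1067)) + 62 = (2467 + 2170/1067) + 62 = 2634459/1067 + 62 = 2700613/1067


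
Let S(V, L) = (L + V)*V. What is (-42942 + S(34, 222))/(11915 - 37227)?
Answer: 17119/12656 ≈ 1.3526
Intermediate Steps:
S(V, L) = V*(L + V)
(-42942 + S(34, 222))/(11915 - 37227) = (-42942 + 34*(222 + 34))/(11915 - 37227) = (-42942 + 34*256)/(-25312) = (-42942 + 8704)*(-1/25312) = -34238*(-1/25312) = 17119/12656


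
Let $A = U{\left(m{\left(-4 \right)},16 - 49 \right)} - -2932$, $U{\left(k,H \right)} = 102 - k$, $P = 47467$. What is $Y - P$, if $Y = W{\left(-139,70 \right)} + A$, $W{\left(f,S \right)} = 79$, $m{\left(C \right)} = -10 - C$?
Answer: $-44348$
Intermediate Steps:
$A = 3040$ ($A = \left(102 - \left(-10 - -4\right)\right) - -2932 = \left(102 - \left(-10 + 4\right)\right) + 2932 = \left(102 - -6\right) + 2932 = \left(102 + 6\right) + 2932 = 108 + 2932 = 3040$)
$Y = 3119$ ($Y = 79 + 3040 = 3119$)
$Y - P = 3119 - 47467 = -44348$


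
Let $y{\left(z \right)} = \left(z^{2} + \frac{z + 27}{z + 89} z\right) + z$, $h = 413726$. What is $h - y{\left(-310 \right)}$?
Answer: $\frac{70351586}{221} \approx 3.1833 \cdot 10^{5}$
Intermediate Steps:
$y{\left(z \right)} = z + z^{2} + \frac{z \left(27 + z\right)}{89 + z}$ ($y{\left(z \right)} = \left(z^{2} + \frac{27 + z}{89 + z} z\right) + z = \left(z^{2} + \frac{z \left(27 + z\right)}{89 + z}\right) + z = z + z^{2} + \frac{z \left(27 + z\right)}{89 + z}$)
$h - y{\left(-310 \right)} = 413726 - - \frac{310 \left(116 + \left(-310\right)^{2} + 91 \left(-310\right)\right)}{89 - 310} = 413726 - - \frac{310 \left(116 + 96100 - 28210\right)}{-221} = 413726 - \left(-310\right) \left(- \frac{1}{221}\right) 68006 = 413726 - \frac{21081860}{221} = \frac{70351586}{221}$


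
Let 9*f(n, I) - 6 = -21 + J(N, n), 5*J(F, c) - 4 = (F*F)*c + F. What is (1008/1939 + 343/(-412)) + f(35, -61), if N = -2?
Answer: 6040573/5135580 ≈ 1.1762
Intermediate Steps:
J(F, c) = 4/5 + F/5 + c*F**2/5 (J(F, c) = 4/5 + ((F*F)*c + F)/5 = 4/5 + (F**2*c + F)/5 = 4/5 + (c*F**2 + F)/5 = 4/5 + (F + c*F**2)/5 = 4/5 + (F/5 + c*F**2/5) = 4/5 + F/5 + c*F**2/5)
f(n, I) = -73/45 + 4*n/45 (f(n, I) = 2/3 + (-21 + (4/5 + (1/5)*(-2) + (1/5)*n*(-2)**2))/9 = 2/3 + (-21 + (4/5 - 2/5 + (1/5)*n*4))/9 = 2/3 + (-21 + (4/5 - 2/5 + 4*n/5))/9 = 2/3 + (-21 + (2/5 + 4*n/5))/9 = 2/3 + (-103/5 + 4*n/5)/9 = 2/3 + (-103/45 + 4*n/45) = -73/45 + 4*n/45)
(1008/1939 + 343/(-412)) + f(35, -61) = (1008/1939 + 343/(-412)) + (-73/45 + (4/45)*35) = (1008*(1/1939) + 343*(-1/412)) + (-73/45 + 28/9) = (144/277 - 343/412) + 67/45 = -35683/114124 + 67/45 = 6040573/5135580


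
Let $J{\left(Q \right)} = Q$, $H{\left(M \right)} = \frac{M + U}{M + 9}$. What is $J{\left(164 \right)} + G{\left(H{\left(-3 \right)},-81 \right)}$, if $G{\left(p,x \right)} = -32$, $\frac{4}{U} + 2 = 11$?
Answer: $132$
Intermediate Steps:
$U = \frac{4}{9}$ ($U = \frac{4}{-2 + 11} = \frac{4}{9} \approx 0.44444$)
$H{\left(M \right)} = \frac{\frac{4}{9} + M}{9 + M}$ ($H{\left(M \right)} = \frac{M + \frac{4}{9}}{M + 9} = \frac{\frac{4}{9} + M}{9 + M}$)
$J{\left(164 \right)} + G{\left(H{\left(-3 \right)},-81 \right)} = 164 - 32 = 132$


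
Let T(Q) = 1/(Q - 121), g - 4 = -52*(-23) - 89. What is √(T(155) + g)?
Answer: 5*√51374/34 ≈ 33.332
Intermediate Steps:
g = 1111 (g = 4 + (-52*(-23) - 89) = 4 + (1196 - 89) = 4 + 1107 = 1111)
T(Q) = 1/(-121 + Q)
√(T(155) + g) = √(1/(-121 + 155) + 1111) = √(1/34 + 1111) = √(37775/34) = 5*√51374/34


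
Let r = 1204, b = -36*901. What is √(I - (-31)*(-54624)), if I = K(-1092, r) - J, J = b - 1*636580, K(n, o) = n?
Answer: 2*I*√256355 ≈ 1012.6*I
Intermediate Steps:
b = -32436
J = -669016 (J = -32436 - 1*636580 = -32436 - 636580 = -669016)
I = 667924 (I = -1092 - 1*(-669016) = -1092 + 669016 = 667924)
√(I - (-31)*(-54624)) = √(667924 - (-31)*(-54624)) = √(667924 - 1*1693344) = √(667924 - 1693344) = √(-1025420) = 2*I*√256355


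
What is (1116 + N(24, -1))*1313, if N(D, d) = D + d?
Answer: 1495507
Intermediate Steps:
(1116 + N(24, -1))*1313 = (1116 + (24 - 1))*1313 = (1116 + 23)*1313 = 1139*1313 = 1495507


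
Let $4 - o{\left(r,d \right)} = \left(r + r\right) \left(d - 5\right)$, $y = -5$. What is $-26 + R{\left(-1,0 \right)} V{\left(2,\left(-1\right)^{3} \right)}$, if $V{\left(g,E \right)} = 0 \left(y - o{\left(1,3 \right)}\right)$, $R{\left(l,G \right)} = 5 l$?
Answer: $-26$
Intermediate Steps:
$o{\left(r,d \right)} = 4 - 2 r \left(-5 + d\right)$ ($o{\left(r,d \right)} = 4 - \left(r + r\right) \left(d - 5\right) = 4 - 2 r \left(-5 + d\right)$)
$V{\left(g,E \right)} = 0$ ($V{\left(g,E \right)} = 0 \left(-5 - \left(4 + 10 \cdot 1 - 6 \cdot 1\right)\right) = 0 \left(-5 - \left(4 + 10 - 6\right)\right) = 0 \left(-5 - 8\right) = 0 \left(-13\right) = 0$)
$-26 + R{\left(-1,0 \right)} V{\left(2,\left(-1\right)^{3} \right)} = -26 + 5 \left(-1\right) 0 = -26 - 0 = -26 + 0 = -26$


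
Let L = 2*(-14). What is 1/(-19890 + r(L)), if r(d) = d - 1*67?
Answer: -1/19985 ≈ -5.0038e-5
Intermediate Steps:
L = -28
r(d) = -67 + d (r(d) = d - 67 = -67 + d)
1/(-19890 + r(L)) = 1/(-19890 + (-67 - 28)) = 1/(-19890 - 95) = 1/(-19985) = -1/19985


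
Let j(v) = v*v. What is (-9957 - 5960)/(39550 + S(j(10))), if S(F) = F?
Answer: -15917/39650 ≈ -0.40144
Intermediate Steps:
j(v) = v²
(-9957 - 5960)/(39550 + S(j(10))) = (-9957 - 5960)/(39550 + 10²) = -15917/(39550 + 100) = -15917/39650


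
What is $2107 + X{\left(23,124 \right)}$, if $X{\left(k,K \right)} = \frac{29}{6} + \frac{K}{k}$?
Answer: $\frac{292177}{138} \approx 2117.2$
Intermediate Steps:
$X{\left(k,K \right)} = \frac{29}{6} + \frac{K}{k}$ ($X{\left(k,K \right)} = 29 \cdot \frac{1}{6} + \frac{K}{k} = \frac{29}{6} + \frac{K}{k}$)
$2107 + X{\left(23,124 \right)} = 2107 + \left(\frac{29}{6} + \frac{124}{23}\right) = 2107 + \frac{1411}{138} = \frac{292177}{138}$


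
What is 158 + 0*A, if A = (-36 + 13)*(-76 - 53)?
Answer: 158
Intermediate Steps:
A = 2967 (A = -23*(-129) = 2967)
158 + 0*A = 158 + 0*2967 = 158 + 0 = 158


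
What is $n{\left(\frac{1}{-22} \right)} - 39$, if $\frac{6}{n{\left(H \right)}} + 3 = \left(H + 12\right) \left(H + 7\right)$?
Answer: $- \frac{503263}{12929} \approx -38.925$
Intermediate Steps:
$n{\left(H \right)} = \frac{6}{-3 + \left(7 + H\right) \left(12 + H\right)}$ ($n{\left(H \right)} = \frac{6}{-3 + \left(H + 12\right) \left(H + 7\right)} = \frac{6}{-3 + \left(12 + H\right) \left(7 + H\right)} = \frac{6}{-3 + \left(7 + H\right) \left(12 + H\right)}$)
$n{\left(\frac{1}{-22} \right)} - 39 = \frac{6}{81 + \left(\frac{1}{-22}\right)^{2} + \frac{19}{-22}} - 39 = \frac{6}{81 + \left(- \frac{1}{22}\right)^{2} + 19 \left(- \frac{1}{22}\right)} - 39 = \frac{6}{81 + \frac{1}{484} - \frac{19}{22}} - 39 = \frac{6}{\frac{38787}{484}} - 39 = 6 \cdot \frac{484}{38787} - 39 = \frac{968}{12929} - 39 = - \frac{503263}{12929}$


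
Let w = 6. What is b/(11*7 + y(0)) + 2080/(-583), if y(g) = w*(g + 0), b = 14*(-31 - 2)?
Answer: -5578/583 ≈ -9.5677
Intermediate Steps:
b = -462 (b = 14*(-33) = -462)
y(g) = 6*g (y(g) = 6*(g + 0) = 6*g)
b/(11*7 + y(0)) + 2080/(-583) = -462/(11*7 + 6*0) + 2080/(-583) = -462/(77 + 0) + 2080*(-1/583) = -462/77 - 2080/583 = -462*1/77 - 2080/583 = -6 - 2080/583 = -5578/583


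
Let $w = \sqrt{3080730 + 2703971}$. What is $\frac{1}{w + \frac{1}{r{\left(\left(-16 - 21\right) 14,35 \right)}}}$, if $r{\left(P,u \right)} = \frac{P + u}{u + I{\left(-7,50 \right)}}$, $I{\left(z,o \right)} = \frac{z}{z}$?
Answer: $\frac{1932}{149945234477} + \frac{336973 \sqrt{34229}}{149945234477} \approx 0.00041579$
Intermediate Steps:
$I{\left(z,o \right)} = 1$
$w = 13 \sqrt{34229}$ ($w = \sqrt{5784701} = 13 \sqrt{34229} \approx 2405.1$)
$r{\left(P,u \right)} = \frac{P + u}{1 + u}$ ($r{\left(P,u \right)} = \frac{P + u}{u + 1} = \frac{P + u}{1 + u}$)
$\frac{1}{w + \frac{1}{r{\left(\left(-16 - 21\right) 14,35 \right)}}} = \frac{1}{13 \sqrt{34229} + \frac{1}{\frac{1}{1 + 35} \left(\left(-16 - 21\right) 14 + 35\right)}} = \frac{1}{13 \sqrt{34229} + \frac{1}{\frac{1}{36} \left(\left(-37\right) 14 + 35\right)}} = \frac{1}{13 \sqrt{34229} + \frac{1}{\frac{1}{36} \left(-518 + 35\right)}} = \frac{1}{13 \sqrt{34229} + \frac{1}{\frac{1}{36} \left(-483\right)}} = \frac{1}{13 \sqrt{34229} + \frac{1}{- \frac{161}{12}}} = \frac{1}{13 \sqrt{34229} - \frac{12}{161}} = \frac{1}{- \frac{12}{161} + 13 \sqrt{34229}}$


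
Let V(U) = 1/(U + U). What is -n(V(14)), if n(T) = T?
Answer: -1/28 ≈ -0.035714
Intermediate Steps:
V(U) = 1/(2*U)
-n(V(14)) = -1/(2*14) = -1*1/28 = -1/28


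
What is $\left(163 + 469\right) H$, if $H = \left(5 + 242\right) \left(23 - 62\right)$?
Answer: $-6088056$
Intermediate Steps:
$H = -9633$ ($H = 247 \left(-39\right) = -9633$)
$\left(163 + 469\right) H = \left(163 + 469\right) \left(-9633\right) = 632 \left(-9633\right) = -6088056$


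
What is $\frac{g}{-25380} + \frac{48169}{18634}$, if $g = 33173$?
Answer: $\frac{27471979}{21496860} \approx 1.278$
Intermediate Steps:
$\frac{g}{-25380} + \frac{48169}{18634} = \frac{33173}{-25380} + \frac{48169}{18634} = 33173 \left(- \frac{1}{25380}\right) + 48169 \cdot \frac{1}{18634} = - \frac{33173}{25380} + \frac{4379}{1694} = \frac{27471979}{21496860}$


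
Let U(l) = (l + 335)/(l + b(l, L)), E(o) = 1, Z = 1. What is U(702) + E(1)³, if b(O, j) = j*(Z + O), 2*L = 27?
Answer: 22459/20385 ≈ 1.1017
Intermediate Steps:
L = 27/2 (L = (½)*27 = 27/2 ≈ 13.500)
b(O, j) = j*(1 + O)
U(l) = (335 + l)/(27/2 + 29*l/2) (U(l) = (l + 335)/(l + 27*(1 + l)/2) = (335 + l)/(l + (27/2 + 27*l/2)) = (335 + l)/(27/2 + 29*l/2))
U(702) + E(1)³ = 2*(335 + 702)/(27 + 29*702) + 1³ = 2*1037/(27 + 20358) + 1 = 2*1037/20385 + 1 = 2*(1/20385)*1037 + 1 = 2074/20385 + 1 = 22459/20385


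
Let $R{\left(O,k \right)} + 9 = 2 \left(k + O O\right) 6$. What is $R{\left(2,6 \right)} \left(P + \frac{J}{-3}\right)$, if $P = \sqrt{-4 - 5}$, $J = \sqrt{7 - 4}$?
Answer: $- 37 \sqrt{3} + 333 i \approx -64.086 + 333.0 i$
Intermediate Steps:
$J = \sqrt{3} \approx 1.732$
$R{\left(O,k \right)} = -9 + 12 k + 12 O^{2}$ ($R{\left(O,k \right)} = -9 + 2 \left(k + O O\right) 6 = -9 + 2 \left(k + O^{2}\right) 6 = -9 + \left(2 k + 2 O^{2}\right) 6 = -9 + \left(12 k + 12 O^{2}\right) = -9 + 12 k + 12 O^{2}$)
$P = 3 i$ ($P = \sqrt{-9} = 3 i \approx 3.0 i$)
$R{\left(2,6 \right)} \left(P + \frac{J}{-3}\right) = \left(-9 + 12 \cdot 6 + 12 \cdot 2^{2}\right) \left(3 i + \frac{\sqrt{3}}{-3}\right) = \left(-9 + 72 + 12 \cdot 4\right) \left(3 i + \sqrt{3} \left(- \frac{1}{3}\right)\right) = \left(-9 + 72 + 48\right) \left(3 i - \frac{\sqrt{3}}{3}\right) = 111 \left(3 i - \frac{\sqrt{3}}{3}\right) = - 37 \sqrt{3} + 333 i$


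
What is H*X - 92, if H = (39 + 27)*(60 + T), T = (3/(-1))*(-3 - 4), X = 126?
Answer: 673504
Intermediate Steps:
T = 21 (T = (3*(-1))*(-7) = -3*(-7) = 21)
H = 5346 (H = (39 + 27)*(60 + 21) = 66*81 = 5346)
H*X - 92 = 5346*126 - 92 = 673596 - 92 = 673504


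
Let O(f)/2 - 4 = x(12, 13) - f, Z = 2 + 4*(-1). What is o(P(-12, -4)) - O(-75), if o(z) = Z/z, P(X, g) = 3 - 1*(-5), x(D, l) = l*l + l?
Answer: -2089/4 ≈ -522.25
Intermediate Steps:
Z = -2 (Z = 2 - 4 = -2)
x(D, l) = l + l² (x(D, l) = l² + l = l + l²)
P(X, g) = 8 (P(X, g) = 3 + 5 = 8)
o(z) = -2/z
O(f) = 372 - 2*f (O(f) = 8 + 2*(13*(1 + 13) - f) = 8 + 2*(13*14 - f) = 8 + 2*(182 - f) = 8 + (364 - 2*f) = 372 - 2*f)
o(P(-12, -4)) - O(-75) = -2/8 - (372 - 2*(-75)) = -2*⅛ - (372 + 150) = -¼ - 1*522 = -¼ - 522 = -2089/4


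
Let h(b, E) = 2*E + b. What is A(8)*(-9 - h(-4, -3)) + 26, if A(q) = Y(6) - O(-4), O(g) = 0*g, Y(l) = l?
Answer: 32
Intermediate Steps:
h(b, E) = b + 2*E
O(g) = 0
A(q) = 6 (A(q) = 6 - 1*0 = 6 + 0 = 6)
A(8)*(-9 - h(-4, -3)) + 26 = 6*(-9 - (-4 + 2*(-3))) + 26 = 6*(-9 - (-4 - 6)) + 26 = 6*(-9 - 1*(-10)) + 26 = 6*(-9 + 10) + 26 = 6*1 + 26 = 6 + 26 = 32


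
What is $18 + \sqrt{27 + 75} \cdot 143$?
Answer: $18 + 143 \sqrt{102} \approx 1462.2$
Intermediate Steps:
$18 + \sqrt{27 + 75} \cdot 143 = 18 + \sqrt{102} \cdot 143 = 18 + 143 \sqrt{102}$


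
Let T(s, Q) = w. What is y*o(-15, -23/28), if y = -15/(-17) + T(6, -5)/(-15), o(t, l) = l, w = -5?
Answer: -713/714 ≈ -0.99860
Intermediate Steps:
T(s, Q) = -5
y = 62/51 (y = -15/(-17) - 5/(-15) = -15*(-1/17) - 5*(-1/15) = 15/17 + ⅓ = 62/51 ≈ 1.2157)
y*o(-15, -23/28) = 62*(-23/28)/51 = 62*(-23*1/28)/51 = (62/51)*(-23/28) = -713/714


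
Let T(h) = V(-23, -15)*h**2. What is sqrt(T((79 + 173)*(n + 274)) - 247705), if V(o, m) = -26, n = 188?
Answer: I*sqrt(352418489881) ≈ 5.9365e+5*I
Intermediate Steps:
T(h) = -26*h**2
sqrt(T((79 + 173)*(n + 274)) - 247705) = sqrt(-26*(79 + 173)**2*(188 + 274)**2 - 247705) = sqrt(-26*(252*462)**2 - 247705) = sqrt(-26*116424**2 - 247705) = sqrt(-26*13554547776 - 247705) = sqrt(-352418242176 - 247705) = sqrt(-352418489881) = I*sqrt(352418489881)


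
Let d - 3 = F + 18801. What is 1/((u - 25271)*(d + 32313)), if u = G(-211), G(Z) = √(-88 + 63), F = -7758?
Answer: -25271/27690074862294 - 5*I/27690074862294 ≈ -9.1264e-10 - 1.8057e-13*I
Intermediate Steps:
G(Z) = 5*I (G(Z) = √(-25) = 5*I)
u = 5*I ≈ 5.0*I
d = 11046 (d = 3 + (-7758 + 18801) = 3 + 11043 = 11046)
1/((u - 25271)*(d + 32313)) = 1/((5*I - 25271)*(11046 + 32313)) = 1/((-25271 + 5*I)*43359) = 1/(-1095725289 + 216795*I) = (-1095725289 - 216795*I)/1200613955954205546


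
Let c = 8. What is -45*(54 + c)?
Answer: -2790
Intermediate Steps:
-45*(54 + c) = -45*(54 + 8) = -45*62 = -2790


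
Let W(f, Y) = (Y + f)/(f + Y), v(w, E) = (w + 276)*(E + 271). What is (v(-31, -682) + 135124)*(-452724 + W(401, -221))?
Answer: -15586800167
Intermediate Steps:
v(w, E) = (271 + E)*(276 + w) (v(w, E) = (276 + w)*(271 + E) = (271 + E)*(276 + w))
W(f, Y) = 1 (W(f, Y) = (Y + f)/(Y + f) = 1)
(v(-31, -682) + 135124)*(-452724 + W(401, -221)) = ((74796 + 271*(-31) + 276*(-682) - 682*(-31)) + 135124)*(-452724 + 1) = ((74796 - 8401 - 188232 + 21142) + 135124)*(-452723) = (-100695 + 135124)*(-452723) = 34429*(-452723) = -15586800167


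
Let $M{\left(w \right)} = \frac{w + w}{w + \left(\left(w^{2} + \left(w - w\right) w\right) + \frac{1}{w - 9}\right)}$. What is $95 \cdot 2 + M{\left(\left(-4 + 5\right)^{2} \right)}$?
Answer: $\frac{2866}{15} \approx 191.07$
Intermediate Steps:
$M{\left(w \right)} = \frac{2 w}{w + w^{2} + \frac{1}{-9 + w}}$ ($M{\left(w \right)} = \frac{2 w}{w + \left(\left(w^{2} + 0 w\right) + \frac{1}{-9 + w}\right)} = \frac{2 w}{w + \left(\left(w^{2} + 0\right) + \frac{1}{-9 + w}\right)} = \frac{2 w}{w + \left(w^{2} + \frac{1}{-9 + w}\right)} = \frac{2 w}{w + w^{2} + \frac{1}{-9 + w}}$)
$95 \cdot 2 + M{\left(\left(-4 + 5\right)^{2} \right)} = 95 \cdot 2 + \frac{2 \left(-4 + 5\right)^{2} \left(-9 + \left(-4 + 5\right)^{2}\right)}{1 + \left(\left(-4 + 5\right)^{2}\right)^{3} - 9 \left(-4 + 5\right)^{2} - 8 \left(\left(-4 + 5\right)^{2}\right)^{2}} = 190 + \frac{2 \cdot 1^{2} \left(-9 + 1^{2}\right)}{1 + \left(1^{2}\right)^{3} - 9 \cdot 1^{2} - 8 \left(1^{2}\right)^{2}} = 190 + 2 \cdot 1 \frac{1}{1 + 1^{3} - 9 - 8 \cdot 1^{2}} \left(-9 + 1\right) = 190 + 2 \cdot 1 \frac{1}{1 + 1 - 9 - 8} \left(-8\right) = 190 + 2 \cdot 1 \frac{1}{-15} \left(-8\right) = 190 + 2 \cdot 1 \left(- \frac{1}{15}\right) \left(-8\right) = 190 + \frac{16}{15} = \frac{2866}{15}$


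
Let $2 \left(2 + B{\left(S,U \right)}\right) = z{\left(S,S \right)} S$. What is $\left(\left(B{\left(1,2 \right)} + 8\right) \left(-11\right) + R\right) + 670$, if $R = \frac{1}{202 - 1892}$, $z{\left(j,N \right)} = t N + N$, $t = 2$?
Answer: $\frac{496437}{845} \approx 587.5$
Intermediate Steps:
$z{\left(j,N \right)} = 3 N$ ($z{\left(j,N \right)} = 2 N + N = 3 N$)
$B{\left(S,U \right)} = -2 + \frac{3 S^{2}}{2}$ ($B{\left(S,U \right)} = -2 + \frac{3 S S}{2} = -2 + \frac{3 S^{2}}{2}$)
$R = - \frac{1}{1690}$ ($R = \frac{1}{-1690} = - \frac{1}{1690} \approx -0.00059172$)
$\left(\left(B{\left(1,2 \right)} + 8\right) \left(-11\right) + R\right) + 670 = \left(\left(\left(-2 + \frac{3 \cdot 1^{2}}{2}\right) + 8\right) \left(-11\right) - \frac{1}{1690}\right) + 670 = \left(\left(\left(-2 + \frac{3}{2} \cdot 1\right) + 8\right) \left(-11\right) - \frac{1}{1690}\right) + 670 = \left(\left(\left(-2 + \frac{3}{2}\right) + 8\right) \left(-11\right) - \frac{1}{1690}\right) + 670 = \left(\left(- \frac{1}{2} + 8\right) \left(-11\right) - \frac{1}{1690}\right) + 670 = \left(\frac{15}{2} \left(-11\right) - \frac{1}{1690}\right) + 670 = \left(- \frac{165}{2} - \frac{1}{1690}\right) + 670 = - \frac{69713}{845} + 670 = \frac{496437}{845}$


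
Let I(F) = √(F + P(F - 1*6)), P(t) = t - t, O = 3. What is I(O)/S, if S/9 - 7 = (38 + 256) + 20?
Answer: √3/2889 ≈ 0.00059953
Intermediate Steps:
S = 2889 (S = 63 + 9*((38 + 256) + 20) = 63 + 9*(294 + 20) = 63 + 9*314 = 63 + 2826 = 2889)
P(t) = 0
I(F) = √F (I(F) = √(F + 0) = √F)
I(O)/S = √3/2889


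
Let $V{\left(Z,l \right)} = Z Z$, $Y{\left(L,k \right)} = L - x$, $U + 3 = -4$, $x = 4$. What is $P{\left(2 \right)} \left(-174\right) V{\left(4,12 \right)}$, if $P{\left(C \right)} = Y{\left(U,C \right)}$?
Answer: $30624$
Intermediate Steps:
$U = -7$ ($U = -3 - 4 = -7$)
$Y{\left(L,k \right)} = -4 + L$ ($Y{\left(L,k \right)} = L - 4 = -4 + L$)
$V{\left(Z,l \right)} = Z^{2}$
$P{\left(C \right)} = -11$ ($P{\left(C \right)} = -4 - 7 = -11$)
$P{\left(2 \right)} \left(-174\right) V{\left(4,12 \right)} = \left(-11\right) \left(-174\right) 4^{2} = 1914 \cdot 16 = 30624$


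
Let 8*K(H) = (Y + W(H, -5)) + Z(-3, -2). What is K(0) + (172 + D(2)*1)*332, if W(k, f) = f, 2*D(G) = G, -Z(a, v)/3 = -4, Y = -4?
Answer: 459491/8 ≈ 57436.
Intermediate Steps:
Z(a, v) = 12 (Z(a, v) = -3*(-4) = 12)
D(G) = G/2
K(H) = 3/8 (K(H) = ((-4 - 5) + 12)/8 = (-9 + 12)/8 = (1/8)*3 = 3/8)
K(0) + (172 + D(2)*1)*332 = 3/8 + (172 + ((1/2)*2)*1)*332 = 3/8 + (172 + 1*1)*332 = 3/8 + (172 + 1)*332 = 3/8 + 173*332 = 3/8 + 57436 = 459491/8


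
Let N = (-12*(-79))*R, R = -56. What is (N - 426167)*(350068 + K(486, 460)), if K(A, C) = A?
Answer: -168004757270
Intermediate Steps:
N = -53088 (N = -12*(-79)*(-56) = 948*(-56) = -53088)
(N - 426167)*(350068 + K(486, 460)) = (-53088 - 426167)*(350068 + 486) = -479255*350554 = -168004757270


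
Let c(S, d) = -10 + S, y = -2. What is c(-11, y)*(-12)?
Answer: 252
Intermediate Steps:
c(-11, y)*(-12) = (-10 - 11)*(-12) = -21*(-12) = 252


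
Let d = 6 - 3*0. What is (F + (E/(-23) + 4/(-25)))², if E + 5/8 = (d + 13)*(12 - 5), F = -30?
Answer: 27294674521/21160000 ≈ 1289.9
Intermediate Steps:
d = 6 (d = 6 + 0 = 6)
E = 1059/8 (E = -5/8 + (6 + 13)*(12 - 5) = -5/8 + 19*7 = -5/8 + 133 = 1059/8 ≈ 132.38)
(F + (E/(-23) + 4/(-25)))² = (-30 + ((1059/8)/(-23) + 4/(-25)))² = (-30 + ((1059/8)*(-1/23) + 4*(-1/25)))² = (-30 + (-1059/184 - 4/25))² = (-30 - 27211/4600)² = (-165211/4600)² = 27294674521/21160000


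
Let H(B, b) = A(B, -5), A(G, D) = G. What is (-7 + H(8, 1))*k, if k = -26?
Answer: -26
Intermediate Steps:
H(B, b) = B
(-7 + H(8, 1))*k = (-7 + 8)*(-26) = 1*(-26) = -26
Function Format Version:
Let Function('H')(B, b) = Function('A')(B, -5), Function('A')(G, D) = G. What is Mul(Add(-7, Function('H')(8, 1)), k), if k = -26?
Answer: -26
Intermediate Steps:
Function('H')(B, b) = B
Mul(Add(-7, Function('H')(8, 1)), k) = Mul(Add(-7, 8), -26) = Mul(1, -26) = -26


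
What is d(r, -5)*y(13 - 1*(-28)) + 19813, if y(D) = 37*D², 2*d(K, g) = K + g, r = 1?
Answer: -104581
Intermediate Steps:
d(K, g) = K/2 + g/2 (d(K, g) = (K + g)/2 = K/2 + g/2)
d(r, -5)*y(13 - 1*(-28)) + 19813 = ((½)*1 + (½)*(-5))*(37*(13 - 1*(-28))²) + 19813 = (½ - 5/2)*(37*(13 + 28)²) + 19813 = -74*41² + 19813 = -74*1681 + 19813 = -2*62197 + 19813 = -124394 + 19813 = -104581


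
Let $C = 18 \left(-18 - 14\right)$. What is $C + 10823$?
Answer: $10247$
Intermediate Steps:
$C = -576$ ($C = 18 \left(-32\right) = -576$)
$C + 10823 = -576 + 10823 = 10247$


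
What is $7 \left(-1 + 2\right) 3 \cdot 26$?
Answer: $546$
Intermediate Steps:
$7 \left(-1 + 2\right) 3 \cdot 26 = 7 \cdot 1 \cdot 3 \cdot 26 = 7 \cdot 3 \cdot 26 = 21 \cdot 26 = 546$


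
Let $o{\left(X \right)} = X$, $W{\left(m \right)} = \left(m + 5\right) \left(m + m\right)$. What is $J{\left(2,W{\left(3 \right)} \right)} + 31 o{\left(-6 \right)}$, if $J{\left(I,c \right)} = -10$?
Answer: $-196$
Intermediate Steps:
$W{\left(m \right)} = 2 m \left(5 + m\right)$ ($W{\left(m \right)} = \left(5 + m\right) 2 m = 2 m \left(5 + m\right)$)
$J{\left(2,W{\left(3 \right)} \right)} + 31 o{\left(-6 \right)} = -10 + 31 \left(-6\right) = -10 - 186 = -196$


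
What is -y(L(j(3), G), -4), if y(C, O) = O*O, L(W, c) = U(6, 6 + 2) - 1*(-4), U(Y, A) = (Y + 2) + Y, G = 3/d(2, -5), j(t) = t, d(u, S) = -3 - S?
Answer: -16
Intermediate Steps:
G = 3/2 (G = 3/(-3 - 1*(-5)) = 3/(-3 + 5) = 3/2 ≈ 1.5000)
U(Y, A) = 2 + 2*Y (U(Y, A) = (2 + Y) + Y = 2 + 2*Y)
L(W, c) = 18 (L(W, c) = (2 + 2*6) - 1*(-4) = (2 + 12) + 4 = 14 + 4 = 18)
y(C, O) = O²
-y(L(j(3), G), -4) = -1*(-4)² = -1*16 = -16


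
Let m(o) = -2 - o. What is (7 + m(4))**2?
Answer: 1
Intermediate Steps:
(7 + m(4))**2 = (7 + (-2 - 1*4))**2 = (7 + (-2 - 4))**2 = (7 - 6)**2 = 1**2 = 1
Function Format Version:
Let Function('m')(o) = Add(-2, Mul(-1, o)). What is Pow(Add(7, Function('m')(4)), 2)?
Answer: 1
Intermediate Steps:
Pow(Add(7, Function('m')(4)), 2) = Pow(Add(7, Add(-2, Mul(-1, 4))), 2) = Pow(Add(7, Add(-2, -4)), 2) = Pow(Add(7, -6), 2) = Pow(1, 2) = 1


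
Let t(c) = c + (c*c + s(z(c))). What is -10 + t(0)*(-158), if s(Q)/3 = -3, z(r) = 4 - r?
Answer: 1412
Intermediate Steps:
s(Q) = -9 (s(Q) = 3*(-3) = -9)
t(c) = -9 + c + c² (t(c) = c + (c*c - 9) = c + (c² - 9) = c + (-9 + c²) = -9 + c + c²)
-10 + t(0)*(-158) = -10 + (-9 + 0 + 0²)*(-158) = -10 + (-9 + 0 + 0)*(-158) = -10 - 9*(-158) = -10 + 1422 = 1412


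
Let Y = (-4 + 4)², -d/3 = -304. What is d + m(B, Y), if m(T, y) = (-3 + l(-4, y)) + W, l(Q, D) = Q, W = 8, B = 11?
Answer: 913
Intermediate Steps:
d = 912 (d = -3*(-304) = 912)
Y = 0 (Y = 0² = 0)
m(T, y) = 1 (m(T, y) = (-3 - 4) + 8 = -7 + 8 = 1)
d + m(B, Y) = 912 + 1 = 913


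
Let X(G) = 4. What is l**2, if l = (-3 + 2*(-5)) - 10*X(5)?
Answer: 2809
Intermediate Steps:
l = -53 (l = (-3 + 2*(-5)) - 10*4 = (-3 - 10) - 40 = -13 - 40 = -53)
l**2 = (-53)**2 = 2809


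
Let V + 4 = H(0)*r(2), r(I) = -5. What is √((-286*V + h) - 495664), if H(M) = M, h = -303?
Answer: I*√494823 ≈ 703.44*I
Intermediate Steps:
V = -4 (V = -4 + 0*(-5) = -4 + 0 = -4)
√((-286*V + h) - 495664) = √((-286*(-4) - 303) - 495664) = √((1144 - 303) - 495664) = √(841 - 495664) = √(-494823) = I*√494823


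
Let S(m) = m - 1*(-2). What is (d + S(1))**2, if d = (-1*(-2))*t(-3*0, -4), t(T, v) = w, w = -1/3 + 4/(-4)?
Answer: 1/9 ≈ 0.11111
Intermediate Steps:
w = -4/3 (w = -1*1/3 + 4*(-1/4) = -1/3 - 1 = -4/3 ≈ -1.3333)
S(m) = 2 + m (S(m) = m + 2 = 2 + m)
t(T, v) = -4/3
d = -8/3 (d = -1*(-2)*(-4/3) = 2*(-4/3) = -8/3 ≈ -2.6667)
(d + S(1))**2 = (-8/3 + (2 + 1))**2 = (-8/3 + 3)**2 = (1/3)**2 = 1/9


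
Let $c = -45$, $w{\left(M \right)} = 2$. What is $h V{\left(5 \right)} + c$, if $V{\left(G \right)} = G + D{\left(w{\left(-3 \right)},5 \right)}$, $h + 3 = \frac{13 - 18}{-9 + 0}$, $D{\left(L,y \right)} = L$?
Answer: $- \frac{559}{9} \approx -62.111$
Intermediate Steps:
$h = - \frac{22}{9}$ ($h = -3 + \frac{13 - 18}{-9 + 0} = -3 - \frac{5}{-9} = -3 - - \frac{5}{9} = -3 + \frac{5}{9} = - \frac{22}{9} \approx -2.4444$)
$V{\left(G \right)} = 2 + G$ ($V{\left(G \right)} = G + 2 = 2 + G$)
$h V{\left(5 \right)} + c = - \frac{22 \left(2 + 5\right)}{9} - 45 = \left(- \frac{22}{9}\right) 7 - 45 = - \frac{154}{9} - 45 = - \frac{559}{9}$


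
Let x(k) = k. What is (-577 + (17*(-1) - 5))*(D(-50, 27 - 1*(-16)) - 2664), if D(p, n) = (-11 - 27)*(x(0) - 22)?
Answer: 1094972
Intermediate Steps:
D(p, n) = 836 (D(p, n) = (-11 - 27)*(0 - 22) = -38*(-22) = 836)
(-577 + (17*(-1) - 5))*(D(-50, 27 - 1*(-16)) - 2664) = (-577 + (17*(-1) - 5))*(836 - 2664) = (-577 + (-17 - 5))*(-1828) = (-577 - 22)*(-1828) = -599*(-1828) = 1094972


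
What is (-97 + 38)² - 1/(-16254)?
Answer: 56580175/16254 ≈ 3481.0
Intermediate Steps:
(-97 + 38)² - 1/(-16254) = (-59)² - 1*(-1/16254) = 3481 + 1/16254 = 56580175/16254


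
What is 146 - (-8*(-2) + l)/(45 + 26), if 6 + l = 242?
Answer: 10114/71 ≈ 142.45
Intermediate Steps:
l = 236 (l = -6 + 242 = 236)
146 - (-8*(-2) + l)/(45 + 26) = 146 - (-8*(-2) + 236)/(45 + 26) = 146 - (16 + 236)/71 = 146 - 252/71 = 10114/71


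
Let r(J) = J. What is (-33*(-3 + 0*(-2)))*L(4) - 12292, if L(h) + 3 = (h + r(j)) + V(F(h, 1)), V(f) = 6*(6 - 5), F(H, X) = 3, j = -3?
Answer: -11896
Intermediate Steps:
V(f) = 6 (V(f) = 6*1 = 6)
L(h) = h (L(h) = -3 + ((h - 3) + 6) = -3 + ((-3 + h) + 6) = -3 + (3 + h) = h)
(-33*(-3 + 0*(-2)))*L(4) - 12292 = -33*(-3 + 0*(-2))*4 - 12292 = -33*(-3 + 0)*4 - 12292 = -33*(-3)*4 - 12292 = 99*4 - 12292 = 396 - 12292 = -11896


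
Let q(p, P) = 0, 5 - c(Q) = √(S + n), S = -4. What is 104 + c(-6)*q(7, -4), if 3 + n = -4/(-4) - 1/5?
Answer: 104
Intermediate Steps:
n = -11/5 (n = -3 + (-4/(-4) - 1/5) = -3 + (-4*(-¼) - 1*⅕) = -3 + (1 - ⅕) = -3 + ⅘ = -11/5 ≈ -2.2000)
c(Q) = 5 - I*√155/5 (c(Q) = 5 - √(-4 - 11/5) = 5 - √(-31/5) = 5 - I*√155/5)
104 + c(-6)*q(7, -4) = 104 + (5 - I*√155/5)*0 = 104 + 0 = 104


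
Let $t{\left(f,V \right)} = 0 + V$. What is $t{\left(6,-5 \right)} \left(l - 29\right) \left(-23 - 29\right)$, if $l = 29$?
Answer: $0$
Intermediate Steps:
$t{\left(f,V \right)} = V$
$t{\left(6,-5 \right)} \left(l - 29\right) \left(-23 - 29\right) = - 5 \left(29 - 29\right) \left(-23 - 29\right) = - 5 \cdot 0 \left(-52\right) = \left(-5\right) 0 = 0$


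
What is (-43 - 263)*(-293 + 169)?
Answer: 37944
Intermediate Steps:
(-43 - 263)*(-293 + 169) = -306*(-124) = 37944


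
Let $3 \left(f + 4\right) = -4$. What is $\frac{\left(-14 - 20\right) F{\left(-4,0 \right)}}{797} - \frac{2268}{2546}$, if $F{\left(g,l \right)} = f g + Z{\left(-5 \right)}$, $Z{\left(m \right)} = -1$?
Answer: $- \frac{5351596}{3043743} \approx -1.7582$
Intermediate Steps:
$f = - \frac{16}{3}$ ($f = -4 + \frac{1}{3} \left(-4\right) = -4 - \frac{4}{3} = - \frac{16}{3} \approx -5.3333$)
$F{\left(g,l \right)} = -1 - \frac{16 g}{3}$ ($F{\left(g,l \right)} = - \frac{16 g}{3} - 1 = -1 - \frac{16 g}{3}$)
$\frac{\left(-14 - 20\right) F{\left(-4,0 \right)}}{797} - \frac{2268}{2546} = \frac{\left(-14 - 20\right) \left(-1 - - \frac{64}{3}\right)}{797} - \frac{2268}{2546} = - 34 \left(-1 + \frac{64}{3}\right) \frac{1}{797} - \frac{1134}{1273} = \left(-34\right) \frac{61}{3} \cdot \frac{1}{797} - \frac{1134}{1273} = \left(- \frac{2074}{3}\right) \frac{1}{797} - \frac{1134}{1273} = - \frac{2074}{2391} - \frac{1134}{1273} = - \frac{5351596}{3043743}$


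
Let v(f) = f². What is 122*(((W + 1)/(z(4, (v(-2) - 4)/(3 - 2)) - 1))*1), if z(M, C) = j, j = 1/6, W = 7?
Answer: -5856/5 ≈ -1171.2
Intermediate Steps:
j = ⅙ ≈ 0.16667
z(M, C) = ⅙
122*(((W + 1)/(z(4, (v(-2) - 4)/(3 - 2)) - 1))*1) = 122*(((7 + 1)/(⅙ - 1))*1) = 122*((8/(-⅚))*1) = 122*((8*(-6/5))*1) = 122*(-48/5*1) = 122*(-48/5) = -5856/5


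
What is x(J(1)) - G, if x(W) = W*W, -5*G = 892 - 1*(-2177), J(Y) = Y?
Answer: 3074/5 ≈ 614.80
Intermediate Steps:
G = -3069/5 (G = -(892 - 1*(-2177))/5 = -(892 + 2177)/5 = -⅕*3069 = -3069/5 ≈ -613.80)
x(W) = W²
x(J(1)) - G = 1² - 1*(-3069/5) = 1 + 3069/5 = 3074/5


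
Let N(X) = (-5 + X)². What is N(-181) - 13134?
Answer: 21462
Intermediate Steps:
N(-181) - 13134 = (-5 - 181)² - 13134 = (-186)² - 13134 = 34596 - 13134 = 21462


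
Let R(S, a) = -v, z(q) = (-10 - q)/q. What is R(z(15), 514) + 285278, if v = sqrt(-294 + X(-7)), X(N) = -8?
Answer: 285278 - I*sqrt(302) ≈ 2.8528e+5 - 17.378*I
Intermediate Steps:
z(q) = (-10 - q)/q
v = I*sqrt(302) (v = sqrt(-294 - 8) = sqrt(-302) = I*sqrt(302) ≈ 17.378*I)
R(S, a) = -I*sqrt(302)
R(z(15), 514) + 285278 = -I*sqrt(302) + 285278 = 285278 - I*sqrt(302)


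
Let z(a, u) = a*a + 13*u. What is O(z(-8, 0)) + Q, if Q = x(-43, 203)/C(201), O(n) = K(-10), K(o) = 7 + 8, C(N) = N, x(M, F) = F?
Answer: 3218/201 ≈ 16.010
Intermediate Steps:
z(a, u) = a**2 + 13*u
K(o) = 15
O(n) = 15
Q = 203/201 ≈ 1.0100
O(z(-8, 0)) + Q = 15 + 203/201 = 3218/201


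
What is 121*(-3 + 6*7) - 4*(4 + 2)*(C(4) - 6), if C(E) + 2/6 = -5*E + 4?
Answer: 5255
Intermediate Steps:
C(E) = 11/3 - 5*E (C(E) = -⅓ + (-5*E + 4) = -⅓ + (4 - 5*E) = 11/3 - 5*E)
121*(-3 + 6*7) - 4*(4 + 2)*(C(4) - 6) = 121*(-3 + 6*7) - 4*(4 + 2)*((11/3 - 5*4) - 6) = 121*(-3 + 42) - 24*((11/3 - 20) - 6) = 121*39 - 24*(-49/3 - 6) = 4719 - 24*(-67)/3 = 4719 - 4*(-134) = 4719 + 536 = 5255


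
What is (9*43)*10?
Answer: 3870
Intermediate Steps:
(9*43)*10 = 387*10 = 3870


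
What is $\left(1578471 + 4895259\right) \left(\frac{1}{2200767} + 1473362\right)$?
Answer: $\frac{6997080291975311050}{733589} \approx 9.5381 \cdot 10^{12}$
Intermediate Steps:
$\left(1578471 + 4895259\right) \left(\frac{1}{2200767} + 1473362\right) = 6473730 \left(\frac{1}{2200767} + 1473362\right) = 6473730 \cdot \frac{3242526468655}{2200767} = \frac{6997080291975311050}{733589}$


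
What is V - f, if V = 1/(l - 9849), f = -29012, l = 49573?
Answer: 1152472689/39724 ≈ 29012.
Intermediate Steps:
V = 1/39724 (V = 1/(49573 - 9849) = 1/39724 ≈ 2.5174e-5)
V - f = 1/39724 - 1*(-29012) = 1/39724 + 29012 = 1152472689/39724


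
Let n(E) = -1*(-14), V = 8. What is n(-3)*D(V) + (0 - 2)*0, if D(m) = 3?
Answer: 42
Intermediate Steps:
n(E) = 14
n(-3)*D(V) + (0 - 2)*0 = 14*3 + (0 - 2)*0 = 42 - 2*0 = 42 + 0 = 42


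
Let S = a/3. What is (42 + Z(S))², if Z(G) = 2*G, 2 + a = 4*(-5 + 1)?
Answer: 900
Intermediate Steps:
a = -18 (a = -2 + 4*(-5 + 1) = -2 + 4*(-4) = -2 - 16 = -18)
S = -6 (S = -18/3 = -18*⅓ = -6)
(42 + Z(S))² = (42 + 2*(-6))² = (42 - 12)² = 30² = 900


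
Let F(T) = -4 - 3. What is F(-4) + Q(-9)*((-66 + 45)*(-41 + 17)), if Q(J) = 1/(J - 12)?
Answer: -31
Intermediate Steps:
Q(J) = 1/(-12 + J)
F(T) = -7
F(-4) + Q(-9)*((-66 + 45)*(-41 + 17)) = -7 + ((-66 + 45)*(-41 + 17))/(-12 - 9) = -7 + (-21*(-24))/(-21) = -7 - 1/21*504 = -7 - 24 = -31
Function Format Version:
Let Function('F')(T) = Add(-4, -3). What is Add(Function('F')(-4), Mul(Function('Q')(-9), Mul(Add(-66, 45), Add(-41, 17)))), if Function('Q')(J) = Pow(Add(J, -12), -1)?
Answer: -31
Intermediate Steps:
Function('Q')(J) = Pow(Add(-12, J), -1)
Function('F')(T) = -7
Add(Function('F')(-4), Mul(Function('Q')(-9), Mul(Add(-66, 45), Add(-41, 17)))) = Add(-7, Mul(Pow(Add(-12, -9), -1), Mul(Add(-66, 45), Add(-41, 17)))) = Add(-7, Mul(Pow(-21, -1), Mul(-21, -24))) = Add(-7, Mul(Rational(-1, 21), 504)) = Add(-7, -24) = -31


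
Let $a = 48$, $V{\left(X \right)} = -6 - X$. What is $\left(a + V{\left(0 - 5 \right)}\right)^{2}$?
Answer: $2209$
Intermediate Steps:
$\left(a + V{\left(0 - 5 \right)}\right)^{2} = \left(48 - \left(6 - 5\right)\right)^{2} = \left(48 - 1\right)^{2} = 47^{2} = 2209$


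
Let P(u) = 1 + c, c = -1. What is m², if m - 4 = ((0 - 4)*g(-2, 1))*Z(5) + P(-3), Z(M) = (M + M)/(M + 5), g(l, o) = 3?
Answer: 64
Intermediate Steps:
P(u) = 0 (P(u) = 1 - 1 = 0)
Z(M) = 2*M/(5 + M) (Z(M) = (2*M)/(5 + M) = 2*M/(5 + M))
m = -8 (m = 4 + (((0 - 4)*3)*(2*5/(5 + 5)) + 0) = 4 + ((-4*3)*(2*5/10) + 0) = 4 + (-24*5/10 + 0) = 4 + (-12*1 + 0) = 4 + (-12 + 0) = 4 - 12 = -8)
m² = (-8)² = 64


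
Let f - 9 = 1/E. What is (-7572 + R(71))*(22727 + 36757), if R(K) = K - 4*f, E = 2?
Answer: -448449876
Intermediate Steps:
f = 19/2 (f = 9 + 1/2 = 9 + ½ = 19/2 ≈ 9.5000)
R(K) = -38 + K (R(K) = K - 4*19/2 = K - 38 = -38 + K)
(-7572 + R(71))*(22727 + 36757) = (-7572 + (-38 + 71))*(22727 + 36757) = (-7572 + 33)*59484 = -7539*59484 = -448449876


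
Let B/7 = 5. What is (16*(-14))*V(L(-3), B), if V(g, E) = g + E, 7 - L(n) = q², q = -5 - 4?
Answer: 8736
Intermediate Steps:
B = 35 (B = 7*5 = 35)
q = -9
L(n) = -74 (L(n) = 7 - 1*(-9)² = 7 - 1*81 = 7 - 81 = -74)
V(g, E) = E + g
(16*(-14))*V(L(-3), B) = (16*(-14))*(35 - 74) = -224*(-39) = 8736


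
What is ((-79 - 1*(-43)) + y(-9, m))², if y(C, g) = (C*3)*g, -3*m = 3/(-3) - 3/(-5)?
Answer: 39204/25 ≈ 1568.2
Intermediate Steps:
m = 2/15 (m = -(3/(-3) - 3/(-5))/3 = -(3*(-⅓) - 3*(-⅕))/3 = -(-1 + ⅗)/3 = -⅓*(-⅖) = 2/15 ≈ 0.13333)
y(C, g) = 3*C*g (y(C, g) = (3*C)*g = 3*C*g)
((-79 - 1*(-43)) + y(-9, m))² = ((-79 - 1*(-43)) + 3*(-9)*(2/15))² = ((-79 + 43) - 18/5)² = (-36 - 18/5)² = (-198/5)² = 39204/25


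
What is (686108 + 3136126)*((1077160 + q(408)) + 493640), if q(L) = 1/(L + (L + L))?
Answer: 1224808894745839/204 ≈ 6.0040e+12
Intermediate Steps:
q(L) = 1/(3*L) (q(L) = 1/(L + 2*L) = 1/(3*L))
(686108 + 3136126)*((1077160 + q(408)) + 493640) = (686108 + 3136126)*((1077160 + (1/3)/408) + 493640) = 3822234*((1077160 + (1/3)*(1/408)) + 493640) = 3822234*((1077160 + 1/1224) + 493640) = 3822234*(1318443841/1224 + 493640) = 3822234*(1922659201/1224) = 1224808894745839/204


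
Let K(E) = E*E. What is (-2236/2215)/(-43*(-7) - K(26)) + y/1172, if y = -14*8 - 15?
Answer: -102868783/973492500 ≈ -0.10567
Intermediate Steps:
K(E) = E²
y = -127 (y = -112 - 15 = -127)
(-2236/2215)/(-43*(-7) - K(26)) + y/1172 = (-2236/2215)/(-43*(-7) - 1*26²) - 127/1172 = (-2236*1/2215)/(301 - 1*676) - 127*1/1172 = -2236/(2215*(301 - 676)) - 127/1172 = -2236/2215/(-375) - 127/1172 = -2236/2215*(-1/375) - 127/1172 = 2236/830625 - 127/1172 = -102868783/973492500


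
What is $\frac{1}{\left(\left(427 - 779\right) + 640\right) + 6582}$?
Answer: $\frac{1}{6870} \approx 0.00014556$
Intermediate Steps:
$\frac{1}{\left(\left(427 - 779\right) + 640\right) + 6582} = \frac{1}{\left(-352 + 640\right) + 6582} = \frac{1}{288 + 6582} = \frac{1}{6870}$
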